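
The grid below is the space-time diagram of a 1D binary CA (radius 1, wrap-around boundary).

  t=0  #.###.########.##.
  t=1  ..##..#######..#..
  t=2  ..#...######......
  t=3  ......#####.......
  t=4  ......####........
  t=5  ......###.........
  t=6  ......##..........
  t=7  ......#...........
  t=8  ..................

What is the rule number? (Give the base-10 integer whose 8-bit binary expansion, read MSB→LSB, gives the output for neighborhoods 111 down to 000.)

136

  ### -> #   bit 7 = 1  t=0,i=3
  ##. -> .   bit 6 = 0  t=0,i=4
  #.# -> .   bit 5 = 0  t=0,i=1
  #.. -> .   bit 4 = 0  t=1,i=4
  .## -> #   bit 3 = 1  t=0,i=2
  .#. -> .   bit 2 = 0  t=0,i=0
  ..# -> .   bit 1 = 0  t=1,i=1
  ... -> .   bit 0 = 0  t=1,i=0
  bits 10001000 = 136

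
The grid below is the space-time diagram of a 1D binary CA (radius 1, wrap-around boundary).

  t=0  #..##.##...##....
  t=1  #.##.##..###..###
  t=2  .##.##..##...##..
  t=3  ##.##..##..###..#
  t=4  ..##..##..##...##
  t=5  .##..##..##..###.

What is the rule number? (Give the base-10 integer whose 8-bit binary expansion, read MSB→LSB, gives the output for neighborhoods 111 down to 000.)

  ###|.  b7=0 t=1,i=10
  ##.|.  b6=0 t=0,i=4
  #.#|#  b5=1 t=0,i=5
  #..|.  b4=0 t=0,i=1
  .##|#  b3=1 t=0,i=3
  .#.|#  b2=1 t=0,i=0
  ..#|#  b1=1 t=0,i=2
  ...|#  b0=1 t=0,i=9
  bits 00101111 = 47

47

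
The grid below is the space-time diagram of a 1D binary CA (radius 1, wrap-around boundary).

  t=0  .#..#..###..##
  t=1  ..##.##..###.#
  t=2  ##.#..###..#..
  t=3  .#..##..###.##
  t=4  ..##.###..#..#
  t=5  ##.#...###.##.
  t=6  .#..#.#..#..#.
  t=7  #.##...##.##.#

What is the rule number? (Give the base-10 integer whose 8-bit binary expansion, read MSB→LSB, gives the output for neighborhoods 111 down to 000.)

  [7] ### => .  t=0,i=8
  [6] ##. => #  t=0,i=9
  [5] #.# => .  t=0,i=0
  [4] #.. => #  t=0,i=2
  [3] .## => .  t=0,i=7
  [2] .#. => .  t=0,i=1
  [1] ..# => #  t=0,i=3
  [0] ... => .  t=5,i=5
  bits 01010010 = 82

82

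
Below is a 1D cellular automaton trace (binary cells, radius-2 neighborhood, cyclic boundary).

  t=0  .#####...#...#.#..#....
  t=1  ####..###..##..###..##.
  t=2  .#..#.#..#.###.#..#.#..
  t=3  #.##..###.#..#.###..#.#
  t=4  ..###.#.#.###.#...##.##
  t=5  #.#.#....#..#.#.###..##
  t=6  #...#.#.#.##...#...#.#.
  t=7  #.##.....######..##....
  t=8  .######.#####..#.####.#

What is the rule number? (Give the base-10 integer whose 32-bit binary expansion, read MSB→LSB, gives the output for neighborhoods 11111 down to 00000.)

  ##### -> #   bit 31 = 1  t=0,i=3
  ####. -> .   bit 30 = 0  t=0,i=4
  ###.# -> #   bit 29 = 1  t=2,i=13
  ###.. -> .   bit 28 = 0  t=0,i=5
  ##.## -> .   bit 27 = 0  t=1,i=22
  ##.#. -> .   bit 26 = 0  t=2,i=14
  ##..# -> #   bit 25 = 1  t=1,i=4
  ##... -> #   bit 24 = 1  t=0,i=6
  #.### -> .   bit 23 = 0  t=1,i=0
  #.##. -> #   bit 22 = 1  t=3,i=2
  #.#.# -> .   bit 21 = 0  t=4,i=6
  #.#.. -> #   bit 20 = 1  t=0,i=15
  #..## -> .   bit 19 = 0  t=1,i=5
  #..#. -> #   bit 18 = 1  t=0,i=17
  #...# -> #   bit 17 = 1  t=0,i=7
  #.... -> #   bit 16 = 1  t=0,i=20
  .#### -> #   bit 15 = 1  t=0,i=2
  .###. -> .   bit 14 = 0  t=1,i=7
  .##.# -> .   bit 13 = 0  t=1,i=21
  .##.. -> #   bit 12 = 1  t=1,i=12
  .#.## -> #   bit 11 = 1  t=2,i=10
  .#.#. -> .   bit 10 = 0  t=0,i=14
  .#..# -> #   bit 9 = 1  t=0,i=16
  .#... -> .   bit 8 = 0  t=0,i=10
  ..### -> #   bit 7 = 1  t=0,i=1
  ..##. -> #   bit 6 = 1  t=1,i=11
  ..#.# -> .   bit 5 = 0  t=0,i=13
  ..#.. -> .   bit 4 = 0  t=0,i=9
  ...## -> #   bit 3 = 1  t=0,i=0
  ...#. -> #   bit 2 = 1  t=0,i=8
  ....# -> .   bit 1 = 0  t=0,i=22
  ..... -> #   bit 0 = 1  t=0,i=21
  bits 10100011010101111001101011001101 = 2740427469

2740427469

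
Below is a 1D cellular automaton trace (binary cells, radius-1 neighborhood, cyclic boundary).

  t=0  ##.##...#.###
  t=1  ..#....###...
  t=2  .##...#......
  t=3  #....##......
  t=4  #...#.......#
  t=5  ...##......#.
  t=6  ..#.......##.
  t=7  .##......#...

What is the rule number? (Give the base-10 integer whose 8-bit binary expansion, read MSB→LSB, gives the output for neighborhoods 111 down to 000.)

38

  nb ###: next=.  (t=0,i=0, bit7=0)
  nb ##.: next=.  (t=0,i=1, bit6=0)
  nb #.#: next=#  (t=0,i=2, bit5=1)
  nb #..: next=.  (t=0,i=5, bit4=0)
  nb .##: next=.  (t=0,i=3, bit3=0)
  nb .#.: next=#  (t=0,i=8, bit2=1)
  nb ..#: next=#  (t=0,i=7, bit1=1)
  nb ...: next=.  (t=0,i=6, bit0=0)
  bits 00100110 = 38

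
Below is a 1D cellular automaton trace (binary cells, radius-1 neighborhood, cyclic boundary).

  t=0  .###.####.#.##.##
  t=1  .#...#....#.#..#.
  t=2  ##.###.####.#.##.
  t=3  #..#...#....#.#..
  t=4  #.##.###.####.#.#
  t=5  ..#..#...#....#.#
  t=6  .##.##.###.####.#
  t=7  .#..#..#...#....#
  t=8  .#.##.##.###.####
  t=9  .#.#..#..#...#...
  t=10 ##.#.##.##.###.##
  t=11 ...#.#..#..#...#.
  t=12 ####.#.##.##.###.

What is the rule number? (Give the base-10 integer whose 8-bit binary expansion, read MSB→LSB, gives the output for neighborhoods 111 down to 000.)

15

  ###|.  b7=0 t=0,i=2
  ##.|.  b6=0 t=0,i=3
  #.#|.  b5=0 t=0,i=0
  #..|.  b4=0 t=1,i=2
  .##|#  b3=1 t=0,i=1
  .#.|#  b2=1 t=0,i=10
  ..#|#  b1=1 t=1,i=0
  ...|#  b0=1 t=1,i=3
  bits 00001111 = 15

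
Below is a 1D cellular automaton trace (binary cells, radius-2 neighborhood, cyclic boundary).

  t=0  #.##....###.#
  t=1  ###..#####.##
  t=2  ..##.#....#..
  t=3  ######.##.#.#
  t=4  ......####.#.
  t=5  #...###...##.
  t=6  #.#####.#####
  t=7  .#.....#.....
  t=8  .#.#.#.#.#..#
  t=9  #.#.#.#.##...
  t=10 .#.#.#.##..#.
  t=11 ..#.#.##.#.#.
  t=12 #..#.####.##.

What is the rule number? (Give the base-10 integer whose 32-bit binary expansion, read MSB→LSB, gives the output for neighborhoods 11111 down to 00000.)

  ##### -> .   bit 31 = 0  t=1,i=0
  ####. -> .   bit 30 = 0  t=1,i=1
  ###.# -> .   bit 29 = 0  t=0,i=10
  ###.. -> #   bit 28 = 1  t=1,i=2
  ##.## -> #   bit 27 = 1  t=0,i=1
  ##.#. -> #   bit 26 = 1  t=2,i=4
  ##..# -> #   bit 25 = 1  t=1,i=3
  ##... -> .   bit 24 = 0  t=0,i=4
  #.### -> .   bit 23 = 0  t=1,i=11
  #.##. -> #   bit 22 = 1  t=0,i=2
  #.#.# -> .   bit 21 = 0  t=3,i=10
  #.#.. -> #   bit 20 = 1  t=2,i=5
  #..## -> .   bit 19 = 0  t=1,i=4
  #..#. -> .   bit 18 = 0  t=8,i=11
  #...# -> #   bit 17 = 1  t=5,i=2
  #.... -> #   bit 16 = 1  t=0,i=5
  .#### -> .   bit 15 = 0  t=1,i=6
  .###. -> #   bit 14 = 1  t=0,i=9
  .##.# -> #   bit 13 = 1  t=0,i=0
  .##.. -> .   bit 12 = 0  t=0,i=3
  .#.## -> #   bit 11 = 1  t=3,i=11
  .#.#. -> #   bit 10 = 1  t=8,i=0
  .#..# -> .   bit 9 = 0  t=8,i=10
  .#... -> .   bit 8 = 0  t=2,i=6
  ..### -> #   bit 7 = 1  t=0,i=8
  ..##. -> #   bit 6 = 1  t=2,i=2
  ..#.# -> .   bit 5 = 0  t=8,i=12
  ..#.. -> #   bit 4 = 1  t=2,i=10
  ...## -> #   bit 3 = 1  t=0,i=7
  ...#. -> .   bit 2 = 0  t=2,i=9
  ....# -> #   bit 1 = 1  t=0,i=6
  ..... -> .   bit 0 = 0  t=4,i=1
  bits 00011110010100110110110011011010 = 508783834

508783834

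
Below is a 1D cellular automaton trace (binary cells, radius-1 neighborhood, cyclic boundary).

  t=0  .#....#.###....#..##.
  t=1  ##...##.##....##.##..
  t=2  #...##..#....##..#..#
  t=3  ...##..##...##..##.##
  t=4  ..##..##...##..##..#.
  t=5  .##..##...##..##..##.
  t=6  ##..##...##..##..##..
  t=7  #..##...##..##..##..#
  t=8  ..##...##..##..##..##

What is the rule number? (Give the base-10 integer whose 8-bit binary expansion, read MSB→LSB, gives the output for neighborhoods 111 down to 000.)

  [7] ### => #  t=0,i=9
  [6] ##. => .  t=0,i=10
  [5] #.# => .  t=0,i=7
  [4] #.. => .  t=0,i=2
  [3] .## => #  t=0,i=8
  [2] .#. => #  t=0,i=1
  [1] ..# => #  t=0,i=0
  [0] ... => .  t=0,i=3
  bits 10001110 = 142

142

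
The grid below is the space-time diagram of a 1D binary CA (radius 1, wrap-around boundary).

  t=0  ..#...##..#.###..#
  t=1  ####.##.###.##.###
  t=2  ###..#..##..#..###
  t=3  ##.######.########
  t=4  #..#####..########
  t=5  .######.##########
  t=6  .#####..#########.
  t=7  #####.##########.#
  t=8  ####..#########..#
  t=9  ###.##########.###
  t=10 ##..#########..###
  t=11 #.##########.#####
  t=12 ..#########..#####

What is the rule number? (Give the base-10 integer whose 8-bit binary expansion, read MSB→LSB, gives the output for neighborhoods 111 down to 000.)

  ### -> #   bit 7 = 1  t=0,i=13
  ##. -> .   bit 6 = 0  t=0,i=7
  #.# -> .   bit 5 = 0  t=0,i=11
  #.. -> #   bit 4 = 1  t=0,i=0
  .## -> #   bit 3 = 1  t=0,i=6
  .#. -> #   bit 2 = 1  t=0,i=2
  ..# -> #   bit 1 = 1  t=0,i=1
  ... -> .   bit 0 = 0  t=0,i=4
  bits 10011110 = 158

158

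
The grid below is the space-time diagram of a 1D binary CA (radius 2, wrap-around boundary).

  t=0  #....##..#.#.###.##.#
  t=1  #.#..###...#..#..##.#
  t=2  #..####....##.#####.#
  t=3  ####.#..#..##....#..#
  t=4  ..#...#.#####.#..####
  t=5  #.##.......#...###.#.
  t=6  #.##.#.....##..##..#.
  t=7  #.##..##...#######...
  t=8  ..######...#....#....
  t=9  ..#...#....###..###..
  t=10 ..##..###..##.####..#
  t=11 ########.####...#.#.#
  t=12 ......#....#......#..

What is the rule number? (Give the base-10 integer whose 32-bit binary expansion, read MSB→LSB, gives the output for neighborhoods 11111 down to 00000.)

  [31] ##### => .  t=2,i=16
  [30] ####. => #  t=2,i=5
  [29] ###.# => .  t=0,i=15
  [28] ###.. => .  t=1,i=7
  [27] ##.## => .  t=0,i=16
  [26] ##.#. => .  t=1,i=1
  [25] ##..# => #  t=0,i=7
  [24] ##... => .  t=0,i=1
  [23] #.### => .  t=0,i=13
  [22] #.##. => #  t=0,i=17
  [21] #.#.# => #  t=0,i=11
  [20] #.#.. => .  t=1,i=2
  [19] #..## => #  t=1,i=4
  [18] #..#. => .  t=0,i=8
  [17] #...# => .  t=1,i=9
  [16] #.... => #  t=0,i=2
  [15] .#### => .  t=2,i=4
  [14] .###. => #  t=0,i=14
  [13] .##.# => #  t=0,i=18
  [12] .##.. => #  t=0,i=0
  [11] .#.## => .  t=0,i=12
  [10] .#.#. => .  t=0,i=10
  [9] .#..# => #  t=1,i=3
  [8] .#... => #  t=4,i=3
  [7] ..### => #  t=1,i=5
  [6] ..##. => #  t=0,i=5
  [5] ..#.# => .  t=0,i=9
  [4] ..#.. => #  t=1,i=11
  [3] ...## => .  t=0,i=4
  [2] ...#. => .  t=1,i=10
  [1] ....# => .  t=0,i=3
  [0] ..... => .  t=5,i=6
  bits 01000010011010010111001111010000 = 1114207184

1114207184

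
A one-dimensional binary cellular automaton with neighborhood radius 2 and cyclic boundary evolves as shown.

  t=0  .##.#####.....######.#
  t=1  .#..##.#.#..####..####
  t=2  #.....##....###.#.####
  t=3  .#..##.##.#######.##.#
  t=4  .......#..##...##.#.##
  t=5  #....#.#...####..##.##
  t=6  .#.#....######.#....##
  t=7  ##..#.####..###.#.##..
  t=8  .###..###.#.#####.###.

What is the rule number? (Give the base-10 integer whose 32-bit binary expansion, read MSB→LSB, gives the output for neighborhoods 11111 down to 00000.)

1743180186

  nb #####: next=.  (t=0,i=6, bit31=0)
  nb ####.: next=#  (t=0,i=7, bit30=1)
  nb ###.#: next=#  (t=0,i=19, bit29=1)
  nb ###..: next=.  (t=0,i=8, bit28=0)
  nb ##.##: next=.  (t=0,i=3, bit27=0)
  nb ##.#.: next=#  (t=0,i=20, bit26=1)
  nb ##..#: next=#  (t=1,i=16, bit25=1)
  nb ##...: next=#  (t=0,i=9, bit24=1)
  nb #.###: next=#  (t=0,i=4, bit23=1)
  nb #.##.: next=#  (t=0,i=1, bit22=1)
  nb #.#.#: next=#  (t=0,i=21, bit21=1)
  nb #.#..: next=.  (t=1,i=1, bit20=0)
  nb #..##: next=.  (t=1,i=3, bit19=0)
  nb #..#.: next=#  (t=7,i=3, bit18=1)
  nb #...#: next=#  (t=4,i=13, bit17=1)
  nb #....: next=.  (t=0,i=10, bit16=0)
  nb .####: next=#  (t=0,i=5, bit15=1)
  nb .###.: next=#  (t=2,i=13, bit14=1)
  nb .##.#: next=.  (t=0,i=2, bit13=0)
  nb .##..: next=#  (t=2,i=7, bit12=1)
  nb .#.##: next=.  (t=0,i=0, bit11=0)
  nb .#.#.: next=.  (t=1,i=8, bit10=0)
  nb .#..#: next=.  (t=1,i=2, bit9=0)
  nb .#...: next=#  (t=5,i=8, bit8=1)
  nb ..###: next=#  (t=0,i=14, bit7=1)
  nb ..##.: next=.  (t=1,i=4, bit6=0)
  nb ..#.#: next=.  (t=5,i=5, bit5=0)
  nb ..#..: next=#  (t=4,i=7, bit4=1)
  nb ...##: next=#  (t=0,i=13, bit3=1)
  nb ...#.: next=.  (t=4,i=6, bit2=0)
  nb ....#: next=#  (t=0,i=12, bit1=1)
  nb .....: next=.  (t=0,i=11, bit0=0)
  bits 01100111111001101101000110011010 = 1743180186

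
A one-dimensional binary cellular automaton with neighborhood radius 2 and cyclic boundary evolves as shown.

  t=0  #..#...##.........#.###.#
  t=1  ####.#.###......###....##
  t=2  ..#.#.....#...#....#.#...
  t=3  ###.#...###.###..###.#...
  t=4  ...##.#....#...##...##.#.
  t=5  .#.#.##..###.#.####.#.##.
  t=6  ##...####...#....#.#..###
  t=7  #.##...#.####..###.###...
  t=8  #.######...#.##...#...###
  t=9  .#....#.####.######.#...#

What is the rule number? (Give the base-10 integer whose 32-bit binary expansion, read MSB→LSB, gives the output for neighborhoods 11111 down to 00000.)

  ##### -> .   bit 31 = 0  t=1,i=0
  ####. -> #   bit 30 = 1  t=1,i=2
  ###.# -> .   bit 29 = 0  t=0,i=22
  ###.. -> .   bit 28 = 0  t=1,i=9
  ##.## -> #   bit 27 = 1  t=0,i=23
  ##.#. -> #   bit 26 = 1  t=1,i=4
  ##..# -> #   bit 25 = 1  t=0,i=1
  ##... -> #   bit 24 = 1  t=0,i=9
  #.### -> .   bit 23 = 0  t=0,i=20
  #.##. -> #   bit 22 = 1  t=0,i=24
  #.#.# -> .   bit 21 = 0  t=1,i=5
  #.#.. -> #   bit 20 = 1  t=2,i=4
  #..## -> #   bit 19 = 1  t=3,i=16
  #..#. -> #   bit 18 = 1  t=0,i=2
  #...# -> #   bit 17 = 1  t=0,i=5
  #.... -> .   bit 16 = 0  t=0,i=10
  .#### -> .   bit 15 = 0  t=1,i=24
  .###. -> .   bit 14 = 0  t=0,i=21
  .##.# -> .   bit 13 = 0  t=4,i=4
  .##.. -> #   bit 12 = 1  t=0,i=0
  .#.## -> .   bit 11 = 0  t=0,i=19
  .#.#. -> .   bit 10 = 0  t=2,i=3
  .#..# -> #   bit 9 = 1  t=6,i=20
  .#... -> .   bit 8 = 0  t=0,i=4
  ..### -> .   bit 7 = 0  t=1,i=16
  ..##. -> #   bit 6 = 1  t=0,i=7
  ..#.# -> #   bit 5 = 1  t=0,i=18
  ..#.. -> #   bit 4 = 1  t=0,i=3
  ...## -> .   bit 3 = 0  t=0,i=6
  ...#. -> #   bit 2 = 1  t=0,i=17
  ....# -> #   bit 1 = 1  t=0,i=16
  ..... -> .   bit 0 = 0  t=0,i=11
  bits 01001111010111100001001001110110 = 1331565174

1331565174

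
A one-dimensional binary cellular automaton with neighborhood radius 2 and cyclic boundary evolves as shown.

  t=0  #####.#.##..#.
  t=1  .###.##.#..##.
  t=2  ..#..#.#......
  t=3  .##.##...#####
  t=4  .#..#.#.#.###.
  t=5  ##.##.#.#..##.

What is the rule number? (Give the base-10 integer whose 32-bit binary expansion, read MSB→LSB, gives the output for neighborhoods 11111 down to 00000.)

  [31] ##### => #  t=0,i=2
  [30] ####. => #  t=0,i=3
  [29] ###.# => .  t=0,i=4
  [28] ###.. => #  t=4,i=12
  [27] ##.## => .  t=1,i=4
  [26] ##.#. => #  t=0,i=5
  [25] ##..# => .  t=0,i=10
  [24] ##... => #  t=3,i=6
  [23] #.### => .  t=0,i=0
  [22] #.##. => #  t=0,i=8
  [21] #.#.# => #  t=0,i=6
  [20] #.#.. => .  t=1,i=8
  [19] #..## => .  t=1,i=0
  [18] #..#. => #  t=0,i=11
  [17] #...# => .  t=3,i=7
  [16] #.... => #  t=2,i=9
  [15] .#### => #  t=0,i=1
  [14] .###. => #  t=1,i=2
  [13] .##.# => .  t=1,i=6
  [12] .##.. => .  t=0,i=9
  [11] .#.## => .  t=0,i=7
  [10] .#.#. => .  t=2,i=6
  [9] .#..# => .  t=1,i=9
  [8] .#... => .  t=2,i=8
  [7] ..### => .  t=1,i=1
  [6] ..##. => .  t=1,i=11
  [5] ..#.# => #  t=0,i=12
  [4] ..#.. => #  t=2,i=2
  [3] ...## => #  t=3,i=8
  [2] ...#. => #  t=2,i=1
  [1] ....# => .  t=2,i=0
  [0] ..... => #  t=2,i=10
  bits 11010101011001011100000000111101 = 3580215357

3580215357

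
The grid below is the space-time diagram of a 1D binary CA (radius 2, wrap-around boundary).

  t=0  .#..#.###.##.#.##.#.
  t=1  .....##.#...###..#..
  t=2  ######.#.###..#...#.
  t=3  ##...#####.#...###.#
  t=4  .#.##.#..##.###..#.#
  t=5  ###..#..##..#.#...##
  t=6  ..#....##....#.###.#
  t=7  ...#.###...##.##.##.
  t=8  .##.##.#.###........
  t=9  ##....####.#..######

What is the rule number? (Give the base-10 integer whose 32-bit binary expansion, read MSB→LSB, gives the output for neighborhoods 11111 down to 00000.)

883592527

  nb #####: next=.  (t=2,i=2, bit31=0)
  nb ####.: next=.  (t=2,i=4, bit30=0)
  nb ###.#: next=#  (t=0,i=8, bit29=1)
  nb ###..: next=#  (t=1,i=14, bit28=1)
  nb ##.##: next=.  (t=0,i=9, bit27=0)
  nb ##.#.: next=#  (t=0,i=12, bit26=1)
  nb ##..#: next=.  (t=1,i=15, bit25=0)
  nb ##...: next=.  (t=3,i=2, bit24=0)
  nb #.###: next=#  (t=0,i=6, bit23=1)
  nb #.##.: next=.  (t=0,i=10, bit22=0)
  nb #.#.#: next=#  (t=0,i=13, bit21=1)
  nb #.#..: next=.  (t=0,i=18, bit20=0)
  nb #..##: next=#  (t=4,i=8, bit19=1)
  nb #..#.: next=.  (t=0,i=0, bit18=0)
  nb #...#: next=#  (t=1,i=10, bit17=1)
  nb #....: next=.  (t=1,i=19, bit16=0)
  nb .####: next=#  (t=2,i=1, bit15=1)
  nb .###.: next=.  (t=0,i=7, bit14=0)
  nb .##.#: next=.  (t=0,i=11, bit13=0)
  nb .##..: next=.  (t=5,i=9, bit12=0)
  nb .#.##: next=#  (t=0,i=5, bit11=1)
  nb .#.#.: next=#  (t=4,i=0, bit10=1)
  nb .#..#: next=.  (t=0,i=2, bit9=0)
  nb .#...: next=#  (t=1,i=9, bit8=1)
  nb ..###: next=.  (t=1,i=12, bit7=0)
  nb ..##.: next=#  (t=1,i=5, bit6=1)
  nb ..#.#: next=.  (t=0,i=4, bit5=0)
  nb ..#..: next=.  (t=0,i=1, bit4=0)
  nb ...##: next=#  (t=1,i=4, bit3=1)
  nb ...#.: next=#  (t=2,i=17, bit2=1)
  nb ....#: next=#  (t=1,i=3, bit1=1)
  nb .....: next=#  (t=1,i=0, bit0=1)
  bits 00110100101010101000110101001111 = 883592527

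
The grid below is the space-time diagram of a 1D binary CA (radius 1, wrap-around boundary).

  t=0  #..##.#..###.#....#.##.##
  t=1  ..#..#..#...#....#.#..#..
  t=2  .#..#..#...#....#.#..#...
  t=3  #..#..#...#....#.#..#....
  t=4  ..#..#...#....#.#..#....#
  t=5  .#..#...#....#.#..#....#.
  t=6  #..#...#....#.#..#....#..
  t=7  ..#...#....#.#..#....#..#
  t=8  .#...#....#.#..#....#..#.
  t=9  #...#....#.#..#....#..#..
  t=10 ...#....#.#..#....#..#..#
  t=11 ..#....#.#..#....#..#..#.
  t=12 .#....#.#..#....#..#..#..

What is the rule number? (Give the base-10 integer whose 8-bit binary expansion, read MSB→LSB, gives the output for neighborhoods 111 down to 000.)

  ### -> .   bit 7 = 0  t=0,i=10
  ##. -> .   bit 6 = 0  t=0,i=0
  #.# -> #   bit 5 = 1  t=0,i=5
  #.. -> .   bit 4 = 0  t=0,i=1
  .## -> .   bit 3 = 0  t=0,i=3
  .#. -> .   bit 2 = 0  t=0,i=6
  ..# -> #   bit 1 = 1  t=0,i=2
  ... -> .   bit 0 = 0  t=0,i=15
  bits 00100010 = 34

34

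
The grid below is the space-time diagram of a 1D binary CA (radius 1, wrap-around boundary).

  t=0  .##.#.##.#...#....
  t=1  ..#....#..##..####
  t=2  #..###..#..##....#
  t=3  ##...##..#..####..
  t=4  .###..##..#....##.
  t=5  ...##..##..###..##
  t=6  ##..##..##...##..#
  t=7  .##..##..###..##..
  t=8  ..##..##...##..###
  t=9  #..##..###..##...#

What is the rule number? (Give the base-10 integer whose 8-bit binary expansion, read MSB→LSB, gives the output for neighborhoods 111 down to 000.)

  ### -> .   bit 7 = 0  t=1,i=15
  ##. -> #   bit 6 = 1  t=0,i=2
  #.# -> .   bit 5 = 0  t=0,i=3
  #.. -> #   bit 4 = 1  t=0,i=10
  .## -> .   bit 3 = 0  t=0,i=1
  .#. -> .   bit 2 = 0  t=0,i=4
  ..# -> .   bit 1 = 0  t=0,i=0
  ... -> #   bit 0 = 1  t=0,i=11
  bits 01010001 = 81

81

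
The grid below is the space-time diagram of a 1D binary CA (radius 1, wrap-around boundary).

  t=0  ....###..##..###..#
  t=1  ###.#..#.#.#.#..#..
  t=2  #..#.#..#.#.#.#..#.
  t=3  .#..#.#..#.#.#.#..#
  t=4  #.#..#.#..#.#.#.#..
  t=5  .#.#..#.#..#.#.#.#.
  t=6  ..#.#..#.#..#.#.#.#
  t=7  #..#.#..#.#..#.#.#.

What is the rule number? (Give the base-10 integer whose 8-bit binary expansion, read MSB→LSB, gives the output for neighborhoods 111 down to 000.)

57

  [7] ### => .  t=0,i=5
  [6] ##. => .  t=0,i=6
  [5] #.# => #  t=1,i=3
  [4] #.. => #  t=0,i=0
  [3] .## => #  t=0,i=4
  [2] .#. => .  t=0,i=18
  [1] ..# => .  t=0,i=3
  [0] ... => #  t=0,i=1
  bits 00111001 = 57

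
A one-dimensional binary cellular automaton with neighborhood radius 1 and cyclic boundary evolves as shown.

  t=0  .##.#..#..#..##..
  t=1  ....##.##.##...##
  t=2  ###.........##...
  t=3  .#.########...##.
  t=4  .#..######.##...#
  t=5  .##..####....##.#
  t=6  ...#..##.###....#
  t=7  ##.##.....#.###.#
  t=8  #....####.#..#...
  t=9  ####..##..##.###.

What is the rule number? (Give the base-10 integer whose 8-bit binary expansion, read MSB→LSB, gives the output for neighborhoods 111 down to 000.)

149

  [7] ### => #  t=2,i=1
  [6] ##. => .  t=0,i=2
  [5] #.# => .  t=0,i=3
  [4] #.. => #  t=0,i=5
  [3] .## => .  t=0,i=1
  [2] .#. => #  t=0,i=4
  [1] ..# => .  t=0,i=0
  [0] ... => #  t=0,i=16
  bits 10010101 = 149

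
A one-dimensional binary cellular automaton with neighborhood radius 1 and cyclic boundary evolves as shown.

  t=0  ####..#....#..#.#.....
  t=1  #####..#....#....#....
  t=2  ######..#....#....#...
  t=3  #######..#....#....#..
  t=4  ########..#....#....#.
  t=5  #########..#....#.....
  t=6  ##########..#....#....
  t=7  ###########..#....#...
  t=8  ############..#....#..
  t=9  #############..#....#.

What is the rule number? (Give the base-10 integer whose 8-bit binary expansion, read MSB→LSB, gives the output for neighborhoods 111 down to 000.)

  [7] ### => #  t=0,i=1
  [6] ##. => #  t=0,i=3
  [5] #.# => .  t=0,i=15
  [4] #.. => #  t=0,i=4
  [3] .## => #  t=0,i=0
  [2] .#. => .  t=0,i=6
  [1] ..# => .  t=0,i=5
  [0] ... => .  t=0,i=8
  bits 11011000 = 216

216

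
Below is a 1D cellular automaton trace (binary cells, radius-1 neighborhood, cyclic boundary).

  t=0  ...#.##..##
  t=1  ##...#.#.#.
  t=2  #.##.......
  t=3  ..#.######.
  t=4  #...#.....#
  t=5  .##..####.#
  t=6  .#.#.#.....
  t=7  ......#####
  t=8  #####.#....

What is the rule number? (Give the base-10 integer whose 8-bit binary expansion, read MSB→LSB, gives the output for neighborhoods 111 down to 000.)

25

  [7] ### => .  t=3,i=5
  [6] ##. => .  t=0,i=6
  [5] #.# => .  t=0,i=4
  [4] #.. => #  t=0,i=0
  [3] .## => #  t=0,i=5
  [2] .#. => .  t=0,i=3
  [1] ..# => .  t=0,i=2
  [0] ... => #  t=0,i=1
  bits 00011001 = 25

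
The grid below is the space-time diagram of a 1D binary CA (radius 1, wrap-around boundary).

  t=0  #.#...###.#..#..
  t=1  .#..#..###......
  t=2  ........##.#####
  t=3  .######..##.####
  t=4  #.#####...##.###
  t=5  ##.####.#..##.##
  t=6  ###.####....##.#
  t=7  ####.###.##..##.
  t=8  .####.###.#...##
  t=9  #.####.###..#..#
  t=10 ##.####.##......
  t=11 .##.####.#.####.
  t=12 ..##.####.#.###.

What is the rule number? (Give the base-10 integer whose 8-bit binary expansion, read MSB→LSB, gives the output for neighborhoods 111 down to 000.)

  [7] ### => #  t=0,i=7
  [6] ##. => #  t=0,i=8
  [5] #.# => #  t=0,i=1
  [4] #.. => .  t=0,i=3
  [3] .## => .  t=0,i=6
  [2] .#. => .  t=0,i=0
  [1] ..# => .  t=0,i=5
  [0] ... => #  t=0,i=4
  bits 11100001 = 225

225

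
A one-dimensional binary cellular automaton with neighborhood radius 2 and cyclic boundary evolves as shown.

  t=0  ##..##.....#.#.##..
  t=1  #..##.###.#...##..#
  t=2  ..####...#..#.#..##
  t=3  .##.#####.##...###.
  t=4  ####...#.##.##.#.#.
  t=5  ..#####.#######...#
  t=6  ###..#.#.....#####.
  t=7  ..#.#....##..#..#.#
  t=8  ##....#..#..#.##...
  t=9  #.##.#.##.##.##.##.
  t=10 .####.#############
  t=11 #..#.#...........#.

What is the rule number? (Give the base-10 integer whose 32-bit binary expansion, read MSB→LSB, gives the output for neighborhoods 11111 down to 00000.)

1565469381

  ##### -> .   bit 31 = 0  t=3,i=6
  ####. -> #   bit 30 = 1  t=2,i=4
  ###.# -> .   bit 29 = 0  t=1,i=8
  ###.. -> #   bit 28 = 1  t=2,i=5
  ##.## -> #   bit 27 = 1  t=1,i=5
  ##.#. -> #   bit 26 = 1  t=1,i=9
  ##..# -> .   bit 25 = 0  t=0,i=2
  ##... -> #   bit 24 = 1  t=0,i=6
  #.### -> .   bit 23 = 0  t=1,i=6
  #.##. -> #   bit 22 = 1  t=0,i=15
  #.#.# -> .   bit 21 = 0  t=0,i=13
  #.#.. -> .   bit 20 = 0  t=1,i=10
  #..## -> #   bit 19 = 1  t=0,i=3
  #..#. -> #   bit 18 = 1  t=2,i=11
  #...# -> #   bit 17 = 1  t=1,i=12
  #.... -> #   bit 16 = 1  t=0,i=7
  .#### -> .   bit 15 = 0  t=2,i=3
  .###. -> .   bit 14 = 0  t=1,i=7
  .##.# -> #   bit 13 = 1  t=1,i=4
  .##.. -> .   bit 12 = 0  t=0,i=1
  .#.## -> #   bit 11 = 1  t=0,i=14
  .#.#. -> .   bit 10 = 0  t=0,i=12
  .#..# -> #   bit 9 = 1  t=2,i=10
  .#... -> .   bit 8 = 0  t=1,i=11
  ..### -> #   bit 7 = 1  t=2,i=2
  ..##. -> #   bit 6 = 1  t=0,i=0
  ..#.# -> .   bit 5 = 0  t=0,i=11
  ..#.. -> .   bit 4 = 0  t=2,i=9
  ...## -> .   bit 3 = 0  t=1,i=13
  ...#. -> #   bit 2 = 1  t=0,i=10
  ....# -> .   bit 1 = 0  t=0,i=9
  ..... -> #   bit 0 = 1  t=0,i=8
  bits 01011101010011110010101011000101 = 1565469381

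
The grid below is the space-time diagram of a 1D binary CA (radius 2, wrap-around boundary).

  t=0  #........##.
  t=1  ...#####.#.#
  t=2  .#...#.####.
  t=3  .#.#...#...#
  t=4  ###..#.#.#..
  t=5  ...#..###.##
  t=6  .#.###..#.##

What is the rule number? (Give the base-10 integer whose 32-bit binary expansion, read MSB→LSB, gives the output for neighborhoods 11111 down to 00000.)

2800358995

  nb #####: next=#  (t=1,i=5, bit31=1)
  nb ####.: next=.  (t=1,i=6, bit30=0)
  nb ###.#: next=#  (t=1,i=7, bit29=1)
  nb ###..: next=.  (t=2,i=10, bit28=0)
  nb ##.##: next=.  (t=5,i=9, bit27=0)
  nb ##.#.: next=#  (t=0,i=11, bit26=1)
  nb ##..#: next=#  (t=2,i=11, bit25=1)
  nb ##...: next=.  (t=5,i=0, bit24=0)
  nb #.###: next=#  (t=2,i=7, bit23=1)
  nb #.##.: next=#  (t=5,i=10, bit22=1)
  nb #.#.#: next=#  (t=1,i=9, bit21=1)
  nb #.#..: next=.  (t=0,i=0, bit20=0)
  nb #..##: next=#  (t=4,i=11, bit19=1)
  nb #..#.: next=.  (t=2,i=0, bit18=0)
  nb #...#: next=#  (t=1,i=1, bit17=1)
  nb #....: next=.  (t=0,i=2, bit16=0)
  nb .####: next=.  (t=1,i=4, bit15=0)
  nb .###.: next=.  (t=4,i=1, bit14=0)
  nb .##.#: next=.  (t=0,i=10, bit13=0)
  nb .##..: next=#  (t=5,i=11, bit12=1)
  nb .#.##: next=.  (t=2,i=6, bit11=0)
  nb .#.#.: next=#  (t=1,i=10, bit10=1)
  nb .#..#: next=#  (t=4,i=10, bit9=1)
  nb .#...: next=.  (t=0,i=1, bit8=0)
  nb ..###: next=.  (t=1,i=3, bit7=0)
  nb ..##.: next=#  (t=0,i=9, bit6=1)
  nb ..#.#: next=.  (t=2,i=5, bit5=0)
  nb ..#..: next=#  (t=2,i=1, bit4=1)
  nb ...##: next=.  (t=0,i=8, bit3=0)
  nb ...#.: next=.  (t=2,i=4, bit2=0)
  nb ....#: next=#  (t=0,i=7, bit1=1)
  nb .....: next=#  (t=0,i=3, bit0=1)
  bits 10100110111010100001011001010011 = 2800358995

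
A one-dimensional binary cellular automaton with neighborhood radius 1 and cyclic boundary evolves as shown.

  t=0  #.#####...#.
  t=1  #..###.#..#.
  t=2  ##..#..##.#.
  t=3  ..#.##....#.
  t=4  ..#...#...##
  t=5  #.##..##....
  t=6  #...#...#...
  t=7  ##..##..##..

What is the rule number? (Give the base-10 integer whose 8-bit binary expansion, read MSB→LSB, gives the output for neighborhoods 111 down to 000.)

148

  ### -> #   bit 7 = 1  t=0,i=3
  ##. -> .   bit 6 = 0  t=0,i=6
  #.# -> .   bit 5 = 0  t=0,i=1
  #.. -> #   bit 4 = 1  t=0,i=7
  .## -> .   bit 3 = 0  t=0,i=2
  .#. -> #   bit 2 = 1  t=0,i=0
  ..# -> .   bit 1 = 0  t=0,i=9
  ... -> .   bit 0 = 0  t=0,i=8
  bits 10010100 = 148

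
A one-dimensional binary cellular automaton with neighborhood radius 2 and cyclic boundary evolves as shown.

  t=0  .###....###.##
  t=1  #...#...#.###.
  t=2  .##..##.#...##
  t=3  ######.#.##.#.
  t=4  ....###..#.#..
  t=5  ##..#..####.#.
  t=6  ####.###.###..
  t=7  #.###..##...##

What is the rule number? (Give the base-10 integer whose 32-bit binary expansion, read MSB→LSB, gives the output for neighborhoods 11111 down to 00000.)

  #####|.  b31=0 t=3,i=2
  ####.|#  b30=1 t=3,i=4
  ###.#|#  b29=1 t=0,i=10
  ###..|.  b28=0 t=0,i=3
  ##.##|#  b27=1 t=0,i=0
  ##.#.|#  b26=1 t=1,i=13
  ##..#|#  b25=1 t=2,i=3
  ##...|#  b24=1 t=0,i=4
  #.###|.  b23=0 t=0,i=1
  #.##.|#  b22=1 t=0,i=12
  #.#.#|.  b21=0 t=3,i=7
  #.#..|.  b20=0 t=1,i=0
  #..##|#  b19=1 t=2,i=4
  #..#.|#  b18=1 t=4,i=8
  #...#|#  b17=1 t=1,i=2
  #....|.  b16=0 t=0,i=5
  .####|.  b15=0 t=3,i=1
  .###.|.  b14=0 t=0,i=2
  .##.#|.  b13=0 t=0,i=13
  .##..|#  b12=1 t=2,i=2
  .#.##|.  b11=0 t=1,i=9
  .#.#.|#  b10=1 t=4,i=10
  .#..#|#  b9=1 t=5,i=5
  .#...|#  b8=1 t=1,i=1
  ..###|#  b7=1 t=0,i=8
  ..##.|#  b6=1 t=2,i=5
  ..#.#|#  b5=1 t=1,i=8
  ..#..|.  b4=0 t=1,i=4
  ...##|.  b3=0 t=0,i=7
  ...#.|.  b2=0 t=1,i=3
  ....#|.  b1=0 t=0,i=6
  .....|#  b0=1 t=4,i=0
  bits 01101111010011100001011111100001 = 1867388897

1867388897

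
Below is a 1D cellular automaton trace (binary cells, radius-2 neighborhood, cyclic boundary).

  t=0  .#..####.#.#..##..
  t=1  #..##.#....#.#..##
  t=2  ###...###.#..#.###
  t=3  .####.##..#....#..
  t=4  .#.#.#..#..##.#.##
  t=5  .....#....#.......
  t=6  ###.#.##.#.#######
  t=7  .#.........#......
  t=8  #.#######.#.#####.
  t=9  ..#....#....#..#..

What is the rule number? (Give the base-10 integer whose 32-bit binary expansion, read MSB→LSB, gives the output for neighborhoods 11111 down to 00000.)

1536901509

  nb #####: next=.  (t=2,i=0, bit31=0)
  nb ####.: next=#  (t=0,i=6, bit30=1)
  nb ###.#: next=.  (t=0,i=7, bit29=0)
  nb ###..: next=#  (t=1,i=0, bit28=1)
  nb ##.##: next=#  (t=3,i=5, bit27=1)
  nb ##.#.: next=.  (t=0,i=8, bit26=0)
  nb ##..#: next=#  (t=1,i=1, bit25=1)
  nb ##...: next=#  (t=0,i=16, bit24=1)
  nb #.###: next=#  (t=2,i=15, bit23=1)
  nb #.##.: next=.  (t=3,i=6, bit22=0)
  nb #.#.#: next=.  (t=0,i=9, bit21=0)
  nb #.#..: next=#  (t=0,i=11, bit20=1)
  nb #..##: next=#  (t=0,i=3, bit19=1)
  nb #..#.: next=.  (t=2,i=12, bit18=0)
  nb #...#: next=#  (t=0,i=17, bit17=1)
  nb #....: next=#  (t=1,i=8, bit16=1)
  nb .####: next=.  (t=0,i=5, bit15=0)
  nb .###.: next=#  (t=1,i=17, bit14=1)
  nb .##.#: next=.  (t=1,i=4, bit13=0)
  nb .##..: next=.  (t=0,i=15, bit12=0)
  nb .#.##: next=.  (t=2,i=14, bit11=0)
  nb .#.#.: next=.  (t=0,i=10, bit10=0)
  nb .#..#: next=.  (t=0,i=2, bit9=0)
  nb .#...: next=#  (t=1,i=7, bit8=1)
  nb ..###: next=#  (t=0,i=4, bit7=1)
  nb ..##.: next=.  (t=0,i=14, bit6=0)
  nb ..#.#: next=.  (t=1,i=11, bit5=0)
  nb ..#..: next=.  (t=0,i=1, bit4=0)
  nb ...##: next=.  (t=2,i=5, bit3=0)
  nb ...#.: next=#  (t=0,i=0, bit2=1)
  nb ....#: next=.  (t=1,i=9, bit1=0)
  nb .....: next=#  (t=5,i=0, bit0=1)
  bits 01011011100110110100000110000101 = 1536901509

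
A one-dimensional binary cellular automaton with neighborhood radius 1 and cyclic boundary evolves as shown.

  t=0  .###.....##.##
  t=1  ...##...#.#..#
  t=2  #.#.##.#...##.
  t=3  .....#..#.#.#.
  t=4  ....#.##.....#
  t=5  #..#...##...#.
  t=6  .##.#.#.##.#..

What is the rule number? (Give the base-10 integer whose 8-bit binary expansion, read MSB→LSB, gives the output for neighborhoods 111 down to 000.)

82

  [7] ### => .  t=0,i=2
  [6] ##. => #  t=0,i=3
  [5] #.# => .  t=0,i=0
  [4] #.. => #  t=0,i=4
  [3] .## => .  t=0,i=1
  [2] .#. => .  t=1,i=8
  [1] ..# => #  t=0,i=8
  [0] ... => .  t=0,i=5
  bits 01010010 = 82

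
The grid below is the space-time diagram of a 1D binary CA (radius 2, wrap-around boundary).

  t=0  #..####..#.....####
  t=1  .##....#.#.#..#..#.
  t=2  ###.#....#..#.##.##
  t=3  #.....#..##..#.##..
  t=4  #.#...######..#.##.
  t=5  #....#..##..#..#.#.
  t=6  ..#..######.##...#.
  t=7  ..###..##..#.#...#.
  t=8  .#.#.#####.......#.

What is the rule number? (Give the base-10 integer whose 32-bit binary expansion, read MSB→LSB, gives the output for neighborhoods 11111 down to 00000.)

  #####|#  b31=1 t=0,i=17
  ####.|.  b30=0 t=0,i=5
  ###.#|.  b29=0 t=2,i=2
  ###..|.  b28=0 t=0,i=0
  ##.##|#  b27=1 t=2,i=16
  ##.#.|.  b26=0 t=2,i=3
  ##..#|#  b25=1 t=0,i=1
  ##...|.  b24=0 t=1,i=3
  #.###|.  b23=0 t=2,i=17
  #.##.|.  b22=0 t=2,i=14
  #.#.#|#  b21=1 t=1,i=9
  #.#..|.  b20=0 t=1,i=11
  #..##|#  b19=1 t=0,i=2
  #..#.|.  b18=0 t=0,i=8
  #...#|.  b17=0 t=4,i=4
  #....|#  b16=1 t=0,i=11
  .####|.  b15=0 t=0,i=4
  .###.|#  b14=1 t=7,i=3
  .##.#|#  b13=1 t=2,i=15
  .##..|#  b12=1 t=1,i=2
  .#.##|#  b11=1 t=2,i=13
  .#.#.|.  b10=0 t=1,i=8
  .#..#|#  b9=1 t=1,i=12
  .#...|.  b8=0 t=0,i=10
  ..###|.  b7=0 t=0,i=3
  ..##.|#  b6=1 t=1,i=1
  ..#.#|.  b5=0 t=1,i=7
  ..#..|#  b4=1 t=0,i=9
  ...##|#  b3=1 t=0,i=14
  ...#.|.  b2=0 t=1,i=6
  ....#|.  b1=0 t=0,i=13
  .....|.  b0=0 t=0,i=12
  bits 10001010001010010111101001011000 = 2317974104

2317974104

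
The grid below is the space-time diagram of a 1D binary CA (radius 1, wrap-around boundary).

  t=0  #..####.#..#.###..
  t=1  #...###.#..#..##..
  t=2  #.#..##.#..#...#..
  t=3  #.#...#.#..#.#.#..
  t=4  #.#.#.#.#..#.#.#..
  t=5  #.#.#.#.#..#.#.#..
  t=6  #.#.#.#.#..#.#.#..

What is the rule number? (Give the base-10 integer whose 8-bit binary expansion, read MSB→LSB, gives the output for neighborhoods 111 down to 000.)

  ### -> #   bit 7 = 1  t=0,i=4
  ##. -> #   bit 6 = 1  t=0,i=6
  #.# -> .   bit 5 = 0  t=0,i=7
  #.. -> .   bit 4 = 0  t=0,i=1
  .## -> .   bit 3 = 0  t=0,i=3
  .#. -> #   bit 2 = 1  t=0,i=0
  ..# -> .   bit 1 = 0  t=0,i=2
  ... -> #   bit 0 = 1  t=1,i=2
  bits 11000101 = 197

197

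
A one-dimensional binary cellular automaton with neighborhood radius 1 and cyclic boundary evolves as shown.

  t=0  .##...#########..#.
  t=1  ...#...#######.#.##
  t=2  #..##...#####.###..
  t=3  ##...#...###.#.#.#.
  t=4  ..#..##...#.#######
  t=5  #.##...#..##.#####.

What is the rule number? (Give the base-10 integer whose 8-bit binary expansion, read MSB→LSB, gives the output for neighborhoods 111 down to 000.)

  [7] ### => #  t=0,i=7
  [6] ##. => .  t=0,i=2
  [5] #.# => #  t=1,i=14
  [4] #.. => #  t=0,i=3
  [3] .## => .  t=0,i=1
  [2] .#. => #  t=0,i=17
  [1] ..# => .  t=0,i=0
  [0] ... => .  t=0,i=4
  bits 10110100 = 180

180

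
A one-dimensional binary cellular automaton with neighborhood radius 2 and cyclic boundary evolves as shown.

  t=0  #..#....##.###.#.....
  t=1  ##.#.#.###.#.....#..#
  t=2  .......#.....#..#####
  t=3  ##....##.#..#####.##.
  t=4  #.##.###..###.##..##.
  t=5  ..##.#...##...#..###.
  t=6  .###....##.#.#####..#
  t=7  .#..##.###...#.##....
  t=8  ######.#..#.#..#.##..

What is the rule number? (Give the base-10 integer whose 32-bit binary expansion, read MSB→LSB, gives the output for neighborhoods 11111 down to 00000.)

  #####|#  b31=1 t=2,i=18
  ####.|#  b30=1 t=2,i=19
  ###.#|.  b29=0 t=0,i=13
  ###..|.  b28=0 t=2,i=20
  ##.##|.  b27=0 t=0,i=10
  ##.#.|.  b26=0 t=0,i=14
  ##..#|.  b25=0 t=4,i=8
  ##...|#  b24=1 t=2,i=0
  #.###|#  b23=1 t=0,i=11
  #.##.|#  b22=1 t=3,i=0
  #.#.#|.  b21=0 t=1,i=3
  #.#..|.  b20=0 t=0,i=15
  #..##|#  b19=1 t=1,i=19
  #..#.|.  b18=0 t=0,i=2
  #...#|.  b17=0 t=5,i=0
  #....|#  b16=1 t=0,i=5
  .####|.  b15=0 t=2,i=17
  .###.|.  b14=0 t=0,i=12
  .##.#|#  b13=1 t=0,i=9
  .##..|.  b12=0 t=3,i=1
  .#.##|.  b11=0 t=1,i=6
  .#.#.|.  b10=0 t=1,i=4
  .#..#|#  b9=1 t=0,i=1
  .#...|.  b8=0 t=0,i=4
  ..###|#  b7=1 t=1,i=20
  ..##.|#  b6=1 t=0,i=8
  ..#.#|.  b5=0 t=6,i=20
  ..#..|#  b4=1 t=0,i=0
  ...##|#  b3=1 t=0,i=7
  ...#.|#  b2=1 t=0,i=20
  ....#|.  b1=0 t=0,i=6
  .....|.  b0=0 t=0,i=18
  bits 11000001110010010010001011011100 = 3251184348

3251184348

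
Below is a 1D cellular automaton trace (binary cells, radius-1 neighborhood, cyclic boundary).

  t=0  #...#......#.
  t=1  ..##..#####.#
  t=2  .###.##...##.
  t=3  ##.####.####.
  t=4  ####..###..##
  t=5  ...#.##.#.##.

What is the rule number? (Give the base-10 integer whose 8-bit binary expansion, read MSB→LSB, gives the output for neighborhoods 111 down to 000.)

107

  [7] ### => .  t=1,i=7
  [6] ##. => #  t=1,i=3
  [5] #.# => #  t=0,i=12
  [4] #.. => .  t=0,i=1
  [3] .## => #  t=1,i=2
  [2] .#. => .  t=0,i=0
  [1] ..# => #  t=0,i=3
  [0] ... => #  t=0,i=2
  bits 01101011 = 107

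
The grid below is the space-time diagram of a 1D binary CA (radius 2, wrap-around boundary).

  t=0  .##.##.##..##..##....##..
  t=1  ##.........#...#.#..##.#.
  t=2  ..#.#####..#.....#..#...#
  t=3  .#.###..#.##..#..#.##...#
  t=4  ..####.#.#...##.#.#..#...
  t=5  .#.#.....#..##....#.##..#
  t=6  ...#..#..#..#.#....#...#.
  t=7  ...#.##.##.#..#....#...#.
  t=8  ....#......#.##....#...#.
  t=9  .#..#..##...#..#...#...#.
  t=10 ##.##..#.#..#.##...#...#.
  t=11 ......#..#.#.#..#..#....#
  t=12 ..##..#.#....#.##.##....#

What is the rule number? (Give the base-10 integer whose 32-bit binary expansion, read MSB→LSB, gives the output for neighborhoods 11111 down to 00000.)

294963289

  #####|.  b31=0 t=2,i=6
  ####.|.  b30=0 t=2,i=7
  ###.#|.  b29=0 t=4,i=5
  ###..|#  b28=1 t=2,i=8
  ##.##|.  b27=0 t=0,i=3
  ##.#.|.  b26=0 t=1,i=22
  ##..#|.  b25=0 t=0,i=9
  ##...|#  b24=1 t=0,i=17
  #.###|#  b23=1 t=2,i=4
  #.##.|.  b22=0 t=0,i=4
  #.#.#|.  b21=0 t=1,i=23
  #.#..|#  b20=1 t=1,i=17
  #..##|.  b19=0 t=0,i=10
  #..#.|#  b18=1 t=2,i=1
  #...#|.  b17=0 t=0,i=24
  #....|.  b16=0 t=0,i=18
  .####|#  b15=1 t=2,i=5
  .###.|#  b14=1 t=3,i=4
  .##.#|.  b13=0 t=0,i=2
  .##..|.  b12=0 t=0,i=8
  .#.##|#  b11=1 t=1,i=24
  .#.#.|.  b10=0 t=1,i=16
  .#..#|.  b9=0 t=1,i=18
  .#...|.  b8=0 t=1,i=12
  ..###|.  b7=0 t=4,i=2
  ..##.|#  b6=1 t=0,i=1
  ..#.#|.  b5=0 t=1,i=15
  ..#..|#  b4=1 t=1,i=11
  ...##|#  b3=1 t=0,i=0
  ...#.|.  b2=0 t=1,i=10
  ....#|.  b1=0 t=0,i=19
  .....|#  b0=1 t=1,i=4
  bits 00010001100101001100100001011001 = 294963289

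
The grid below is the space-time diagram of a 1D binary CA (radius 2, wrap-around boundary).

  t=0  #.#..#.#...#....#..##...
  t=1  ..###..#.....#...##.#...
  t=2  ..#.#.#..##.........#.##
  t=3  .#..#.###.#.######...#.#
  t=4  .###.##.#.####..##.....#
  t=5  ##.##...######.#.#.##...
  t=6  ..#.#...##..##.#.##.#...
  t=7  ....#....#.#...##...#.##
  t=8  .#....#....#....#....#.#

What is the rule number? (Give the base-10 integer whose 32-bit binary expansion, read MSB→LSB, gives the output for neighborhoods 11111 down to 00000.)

2025691777

  [31] ##### => .  t=3,i=14
  [30] ####. => #  t=3,i=16
  [29] ###.# => #  t=3,i=8
  [28] ###.. => #  t=1,i=4
  [27] ##.## => #  t=4,i=4
  [26] ##.#. => .  t=1,i=19
  [25] ##..# => .  t=1,i=5
  [24] ##... => .  t=0,i=21
  [23] #.### => #  t=3,i=6
  [22] #.##. => .  t=2,i=22
  [21] #.#.# => #  t=2,i=4
  [20] #.#.. => #  t=0,i=2
  [19] #..## => #  t=0,i=18
  [18] #..#. => #  t=0,i=4
  [17] #...# => .  t=0,i=9
  [16] #.... => #  t=0,i=13
  [15] .#### => #  t=3,i=13
  [14] .###. => .  t=1,i=3
  [13] .##.# => .  t=1,i=18
  [12] .##.. => #  t=0,i=20
  [11] .#.## => #  t=2,i=21
  [10] .#.#. => .  t=0,i=1
  [9] .#..# => #  t=0,i=3
  [8] .#... => .  t=0,i=8
  [7] ..### => #  t=1,i=2
  [6] ..##. => .  t=0,i=19
  [5] ..#.# => .  t=0,i=0
  [4] ..#.. => .  t=0,i=11
  [3] ...## => .  t=1,i=1
  [2] ...#. => .  t=0,i=10
  [1] ....# => .  t=0,i=14
  [0] ..... => #  t=1,i=10
  bits 01111000101111011001101010000001 = 2025691777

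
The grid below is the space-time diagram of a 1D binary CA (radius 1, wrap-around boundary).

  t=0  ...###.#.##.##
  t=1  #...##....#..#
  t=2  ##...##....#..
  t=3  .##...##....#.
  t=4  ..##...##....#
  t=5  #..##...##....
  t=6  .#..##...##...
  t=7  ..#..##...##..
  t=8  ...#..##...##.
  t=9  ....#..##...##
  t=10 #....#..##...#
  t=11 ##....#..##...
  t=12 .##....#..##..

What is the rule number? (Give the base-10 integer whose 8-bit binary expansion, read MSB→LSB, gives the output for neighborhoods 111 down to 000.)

  nb ###: next=#  (t=0,i=4, bit7=1)
  nb ##.: next=#  (t=0,i=5, bit6=1)
  nb #.#: next=.  (t=0,i=6, bit5=0)
  nb #..: next=#  (t=0,i=0, bit4=1)
  nb .##: next=.  (t=0,i=3, bit3=0)
  nb .#.: next=.  (t=0,i=7, bit2=0)
  nb ..#: next=.  (t=0,i=2, bit1=0)
  nb ...: next=.  (t=0,i=1, bit0=0)
  bits 11010000 = 208

208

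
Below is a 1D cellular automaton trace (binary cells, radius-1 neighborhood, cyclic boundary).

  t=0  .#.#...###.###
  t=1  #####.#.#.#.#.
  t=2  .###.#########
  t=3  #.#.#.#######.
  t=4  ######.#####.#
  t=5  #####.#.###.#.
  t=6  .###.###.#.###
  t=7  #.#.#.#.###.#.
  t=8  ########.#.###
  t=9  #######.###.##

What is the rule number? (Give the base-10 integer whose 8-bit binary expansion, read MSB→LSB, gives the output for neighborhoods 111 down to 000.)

  ### -> #   bit 7 = 1  t=0,i=8
  ##. -> .   bit 6 = 0  t=0,i=9
  #.# -> #   bit 5 = 1  t=0,i=0
  #.. -> #   bit 4 = 1  t=0,i=4
  .## -> .   bit 3 = 0  t=0,i=7
  .#. -> #   bit 2 = 1  t=0,i=1
  ..# -> #   bit 1 = 1  t=0,i=6
  ... -> .   bit 0 = 0  t=0,i=5
  bits 10110110 = 182

182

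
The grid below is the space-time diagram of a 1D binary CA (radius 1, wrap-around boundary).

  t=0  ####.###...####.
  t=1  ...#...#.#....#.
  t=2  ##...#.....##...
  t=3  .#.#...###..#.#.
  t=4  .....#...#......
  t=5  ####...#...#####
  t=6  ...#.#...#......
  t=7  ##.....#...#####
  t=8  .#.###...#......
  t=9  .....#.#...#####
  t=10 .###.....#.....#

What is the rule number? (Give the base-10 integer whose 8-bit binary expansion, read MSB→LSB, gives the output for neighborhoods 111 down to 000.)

  nb ###: next=.  (t=0,i=1, bit7=0)
  nb ##.: next=#  (t=0,i=3, bit6=1)
  nb #.#: next=.  (t=0,i=4, bit5=0)
  nb #..: next=.  (t=0,i=8, bit4=0)
  nb .##: next=.  (t=0,i=0, bit3=0)
  nb .#.: next=.  (t=1,i=3, bit2=0)
  nb ..#: next=.  (t=0,i=10, bit1=0)
  nb ...: next=#  (t=0,i=9, bit0=1)
  bits 01000001 = 65

65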